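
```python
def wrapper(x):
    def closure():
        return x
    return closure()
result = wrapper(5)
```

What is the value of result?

Step 1: wrapper(5) binds parameter x = 5.
Step 2: closure() looks up x in enclosing scope and finds the parameter x = 5.
Step 3: result = 5

The answer is 5.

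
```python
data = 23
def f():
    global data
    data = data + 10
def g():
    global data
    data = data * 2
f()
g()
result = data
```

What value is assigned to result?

Step 1: data = 23.
Step 2: f() adds 10: data = 23 + 10 = 33.
Step 3: g() doubles: data = 33 * 2 = 66.
Step 4: result = 66

The answer is 66.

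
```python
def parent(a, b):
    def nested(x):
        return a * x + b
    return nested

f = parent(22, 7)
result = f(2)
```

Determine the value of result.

Step 1: parent(22, 7) captures a = 22, b = 7.
Step 2: f(2) computes 22 * 2 + 7 = 51.
Step 3: result = 51

The answer is 51.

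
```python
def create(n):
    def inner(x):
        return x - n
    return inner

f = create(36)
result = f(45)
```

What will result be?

Step 1: create(36) creates a closure capturing n = 36.
Step 2: f(45) computes 45 - 36 = 9.
Step 3: result = 9

The answer is 9.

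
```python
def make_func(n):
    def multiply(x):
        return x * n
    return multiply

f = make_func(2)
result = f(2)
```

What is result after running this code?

Step 1: make_func(2) returns multiply closure with n = 2.
Step 2: f(2) computes 2 * 2 = 4.
Step 3: result = 4

The answer is 4.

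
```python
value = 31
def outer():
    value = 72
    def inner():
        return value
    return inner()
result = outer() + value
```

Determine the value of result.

Step 1: Global value = 31. outer() shadows with value = 72.
Step 2: inner() returns enclosing value = 72. outer() = 72.
Step 3: result = 72 + global value (31) = 103

The answer is 103.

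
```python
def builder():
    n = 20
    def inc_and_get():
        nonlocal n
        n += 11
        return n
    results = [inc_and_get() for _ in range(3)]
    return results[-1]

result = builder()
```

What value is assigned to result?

Step 1: n = 20.
Step 2: Three calls to inc_and_get(), each adding 11.
Step 3: Last value = 20 + 11 * 3 = 53

The answer is 53.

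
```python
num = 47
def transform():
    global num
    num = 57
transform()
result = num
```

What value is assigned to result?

Step 1: num = 47 globally.
Step 2: transform() declares global num and sets it to 57.
Step 3: After transform(), global num = 57. result = 57

The answer is 57.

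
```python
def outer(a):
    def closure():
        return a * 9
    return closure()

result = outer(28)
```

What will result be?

Step 1: outer(28) binds parameter a = 28.
Step 2: closure() accesses a = 28 from enclosing scope.
Step 3: result = 28 * 9 = 252

The answer is 252.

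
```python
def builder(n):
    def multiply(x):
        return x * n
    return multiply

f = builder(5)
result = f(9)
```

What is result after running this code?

Step 1: builder(5) returns multiply closure with n = 5.
Step 2: f(9) computes 9 * 5 = 45.
Step 3: result = 45

The answer is 45.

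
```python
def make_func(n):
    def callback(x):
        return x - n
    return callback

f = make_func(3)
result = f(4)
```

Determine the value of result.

Step 1: make_func(3) creates a closure capturing n = 3.
Step 2: f(4) computes 4 - 3 = 1.
Step 3: result = 1

The answer is 1.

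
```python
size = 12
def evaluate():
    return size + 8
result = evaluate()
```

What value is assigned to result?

Step 1: size = 12 is defined globally.
Step 2: evaluate() looks up size from global scope = 12, then computes 12 + 8 = 20.
Step 3: result = 20

The answer is 20.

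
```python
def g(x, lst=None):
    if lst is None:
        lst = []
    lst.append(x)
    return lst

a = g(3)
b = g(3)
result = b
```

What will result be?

Step 1: None default with guard creates a NEW list each call.
Step 2: a = [3] (fresh list). b = [3] (another fresh list).
Step 3: result = [3] (this is the fix for mutable default)

The answer is [3].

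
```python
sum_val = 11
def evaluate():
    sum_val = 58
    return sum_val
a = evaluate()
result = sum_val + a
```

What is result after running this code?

Step 1: Global sum_val = 11. evaluate() returns local sum_val = 58.
Step 2: a = 58. Global sum_val still = 11.
Step 3: result = 11 + 58 = 69

The answer is 69.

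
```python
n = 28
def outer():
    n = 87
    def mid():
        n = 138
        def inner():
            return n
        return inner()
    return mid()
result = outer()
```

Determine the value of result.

Step 1: Three levels of shadowing: global 28, outer 87, mid 138.
Step 2: inner() finds n = 138 in enclosing mid() scope.
Step 3: result = 138

The answer is 138.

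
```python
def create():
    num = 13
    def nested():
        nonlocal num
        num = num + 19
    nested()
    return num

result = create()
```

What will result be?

Step 1: create() sets num = 13.
Step 2: nested() uses nonlocal to modify num in create's scope: num = 13 + 19 = 32.
Step 3: create() returns the modified num = 32

The answer is 32.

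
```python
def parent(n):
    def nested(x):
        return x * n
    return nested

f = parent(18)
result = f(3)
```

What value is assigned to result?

Step 1: parent(18) creates a closure capturing n = 18.
Step 2: f(3) computes 3 * 18 = 54.
Step 3: result = 54

The answer is 54.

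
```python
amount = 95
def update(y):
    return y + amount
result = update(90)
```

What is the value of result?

Step 1: amount = 95 is defined globally.
Step 2: update(90) uses parameter y = 90 and looks up amount from global scope = 95.
Step 3: result = 90 + 95 = 185

The answer is 185.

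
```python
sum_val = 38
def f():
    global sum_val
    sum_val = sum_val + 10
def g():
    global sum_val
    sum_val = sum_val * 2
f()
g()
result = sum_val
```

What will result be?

Step 1: sum_val = 38.
Step 2: f() adds 10: sum_val = 38 + 10 = 48.
Step 3: g() doubles: sum_val = 48 * 2 = 96.
Step 4: result = 96

The answer is 96.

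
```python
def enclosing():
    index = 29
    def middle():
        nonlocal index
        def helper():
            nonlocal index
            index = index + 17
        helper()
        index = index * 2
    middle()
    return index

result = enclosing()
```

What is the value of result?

Step 1: index = 29.
Step 2: helper() adds 17: index = 29 + 17 = 46.
Step 3: middle() doubles: index = 46 * 2 = 92.
Step 4: result = 92

The answer is 92.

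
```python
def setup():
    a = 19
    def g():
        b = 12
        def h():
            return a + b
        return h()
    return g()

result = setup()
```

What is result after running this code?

Step 1: setup() defines a = 19. g() defines b = 12.
Step 2: h() accesses both from enclosing scopes: a = 19, b = 12.
Step 3: result = 19 + 12 = 31

The answer is 31.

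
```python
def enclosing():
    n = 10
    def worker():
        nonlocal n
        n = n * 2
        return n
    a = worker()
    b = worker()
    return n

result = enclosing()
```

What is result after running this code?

Step 1: n starts at 10.
Step 2: First worker(): n = 10 * 2 = 20.
Step 3: Second worker(): n = 20 * 2 = 40.
Step 4: result = 40

The answer is 40.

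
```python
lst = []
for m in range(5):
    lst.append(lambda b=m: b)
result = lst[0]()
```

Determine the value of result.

Step 1: Default argument b=m captures m's value at each iteration.
Step 2: lst[0] captured b = 0 when m was 0.
Step 3: result = 0

The answer is 0.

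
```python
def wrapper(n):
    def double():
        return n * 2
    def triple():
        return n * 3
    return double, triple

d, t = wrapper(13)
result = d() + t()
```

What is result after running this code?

Step 1: Both closures capture the same n = 13.
Step 2: d() = 13 * 2 = 26, t() = 13 * 3 = 39.
Step 3: result = 26 + 39 = 65

The answer is 65.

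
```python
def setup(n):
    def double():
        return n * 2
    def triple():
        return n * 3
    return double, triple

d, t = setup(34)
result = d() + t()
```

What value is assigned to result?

Step 1: Both closures capture the same n = 34.
Step 2: d() = 34 * 2 = 68, t() = 34 * 3 = 102.
Step 3: result = 68 + 102 = 170

The answer is 170.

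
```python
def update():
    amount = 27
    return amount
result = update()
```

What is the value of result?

Step 1: update() defines amount = 27 in its local scope.
Step 2: return amount finds the local variable amount = 27.
Step 3: result = 27

The answer is 27.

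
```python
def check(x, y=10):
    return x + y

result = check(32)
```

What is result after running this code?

Step 1: check(32) uses default y = 10.
Step 2: Returns 32 + 10 = 42.
Step 3: result = 42

The answer is 42.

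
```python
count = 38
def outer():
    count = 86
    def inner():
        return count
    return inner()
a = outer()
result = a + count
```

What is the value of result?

Step 1: outer() has local count = 86. inner() reads from enclosing.
Step 2: outer() returns 86. Global count = 38 unchanged.
Step 3: result = 86 + 38 = 124

The answer is 124.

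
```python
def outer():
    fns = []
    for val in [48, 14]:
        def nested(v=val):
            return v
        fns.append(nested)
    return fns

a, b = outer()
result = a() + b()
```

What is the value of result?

Step 1: Default argument v=val captures val at each iteration.
Step 2: a() returns 48 (captured at first iteration), b() returns 14 (captured at second).
Step 3: result = 48 + 14 = 62

The answer is 62.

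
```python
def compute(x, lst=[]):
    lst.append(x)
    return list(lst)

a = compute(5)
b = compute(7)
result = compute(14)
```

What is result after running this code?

Step 1: Default list is shared. list() creates copies for return values.
Step 2: Internal list grows: [5] -> [5, 7] -> [5, 7, 14].
Step 3: result = [5, 7, 14]

The answer is [5, 7, 14].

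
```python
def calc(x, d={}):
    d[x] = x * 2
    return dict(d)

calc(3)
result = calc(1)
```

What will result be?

Step 1: Mutable default dict is shared across calls.
Step 2: First call adds 3: 6. Second call adds 1: 2.
Step 3: result = {3: 6, 1: 2}

The answer is {3: 6, 1: 2}.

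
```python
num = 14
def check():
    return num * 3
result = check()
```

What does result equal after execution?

Step 1: num = 14 is defined globally.
Step 2: check() looks up num from global scope = 14, then computes 14 * 3 = 42.
Step 3: result = 42

The answer is 42.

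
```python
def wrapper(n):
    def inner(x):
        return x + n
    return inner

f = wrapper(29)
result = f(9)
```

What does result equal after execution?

Step 1: wrapper(29) creates a closure that captures n = 29.
Step 2: f(9) calls the closure with x = 9, returning 9 + 29 = 38.
Step 3: result = 38

The answer is 38.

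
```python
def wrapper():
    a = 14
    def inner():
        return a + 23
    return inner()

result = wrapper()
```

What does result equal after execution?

Step 1: wrapper() defines a = 14.
Step 2: inner() reads a = 14 from enclosing scope, returns 14 + 23 = 37.
Step 3: result = 37

The answer is 37.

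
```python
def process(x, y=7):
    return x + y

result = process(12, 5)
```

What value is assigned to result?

Step 1: process(12, 5) overrides default y with 5.
Step 2: Returns 12 + 5 = 17.
Step 3: result = 17

The answer is 17.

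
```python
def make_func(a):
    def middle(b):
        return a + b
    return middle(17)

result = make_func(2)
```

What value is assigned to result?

Step 1: make_func(2) passes a = 2.
Step 2: middle(17) has b = 17, reads a = 2 from enclosing.
Step 3: result = 2 + 17 = 19

The answer is 19.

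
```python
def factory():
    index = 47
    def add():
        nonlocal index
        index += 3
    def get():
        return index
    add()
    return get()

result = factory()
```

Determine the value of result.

Step 1: index = 47. add() modifies it via nonlocal, get() reads it.
Step 2: add() makes index = 47 + 3 = 50.
Step 3: get() returns 50. result = 50

The answer is 50.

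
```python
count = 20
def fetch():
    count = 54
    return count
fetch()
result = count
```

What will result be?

Step 1: count = 20 globally.
Step 2: fetch() creates a LOCAL count = 54 (no global keyword!).
Step 3: The global count is unchanged. result = 20

The answer is 20.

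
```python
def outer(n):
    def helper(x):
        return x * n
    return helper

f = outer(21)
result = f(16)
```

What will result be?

Step 1: outer(21) creates a closure capturing n = 21.
Step 2: f(16) computes 16 * 21 = 336.
Step 3: result = 336

The answer is 336.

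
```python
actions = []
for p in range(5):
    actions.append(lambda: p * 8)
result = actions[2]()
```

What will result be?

Step 1: All lambdas reference the same variable p (late binding).
Step 2: After the loop, p = 4. Every lambda returns p * 8.
Step 3: actions[2]() = 4 * 8 = 32

The answer is 32.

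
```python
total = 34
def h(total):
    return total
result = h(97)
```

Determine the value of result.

Step 1: Global total = 34.
Step 2: h(97) takes parameter total = 97, which shadows the global.
Step 3: result = 97

The answer is 97.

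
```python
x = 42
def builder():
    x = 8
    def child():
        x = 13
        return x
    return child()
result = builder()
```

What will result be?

Step 1: Three scopes define x: global (42), builder (8), child (13).
Step 2: child() has its own local x = 13, which shadows both enclosing and global.
Step 3: result = 13 (local wins in LEGB)

The answer is 13.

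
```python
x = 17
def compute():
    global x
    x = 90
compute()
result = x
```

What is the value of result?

Step 1: x = 17 globally.
Step 2: compute() declares global x and sets it to 90.
Step 3: After compute(), global x = 90. result = 90

The answer is 90.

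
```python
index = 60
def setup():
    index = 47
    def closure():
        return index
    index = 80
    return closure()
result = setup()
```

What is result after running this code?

Step 1: setup() sets index = 47, then later index = 80.
Step 2: closure() is called after index is reassigned to 80. Closures capture variables by reference, not by value.
Step 3: result = 80

The answer is 80.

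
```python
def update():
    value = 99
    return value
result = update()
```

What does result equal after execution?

Step 1: update() defines value = 99 in its local scope.
Step 2: return value finds the local variable value = 99.
Step 3: result = 99

The answer is 99.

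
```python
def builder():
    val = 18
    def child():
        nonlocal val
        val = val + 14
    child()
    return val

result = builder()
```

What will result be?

Step 1: builder() sets val = 18.
Step 2: child() uses nonlocal to modify val in builder's scope: val = 18 + 14 = 32.
Step 3: builder() returns the modified val = 32

The answer is 32.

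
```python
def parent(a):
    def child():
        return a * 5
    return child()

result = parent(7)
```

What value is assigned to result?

Step 1: parent(7) binds parameter a = 7.
Step 2: child() accesses a = 7 from enclosing scope.
Step 3: result = 7 * 5 = 35

The answer is 35.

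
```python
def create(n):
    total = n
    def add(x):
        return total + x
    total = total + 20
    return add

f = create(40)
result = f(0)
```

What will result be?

Step 1: create(40) sets total = 40, then total = 40 + 20 = 60.
Step 2: Closures capture by reference, so add sees total = 60.
Step 3: f(0) returns 60 + 0 = 60

The answer is 60.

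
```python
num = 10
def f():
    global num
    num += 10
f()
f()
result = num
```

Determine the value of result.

Step 1: num = 10.
Step 2: First f(): num = 10 + 10 = 20.
Step 3: Second f(): num = 20 + 10 = 30. result = 30

The answer is 30.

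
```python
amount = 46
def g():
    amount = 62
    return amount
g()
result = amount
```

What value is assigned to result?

Step 1: Global amount = 46.
Step 2: g() creates local amount = 62 (shadow, not modification).
Step 3: After g() returns, global amount is unchanged. result = 46

The answer is 46.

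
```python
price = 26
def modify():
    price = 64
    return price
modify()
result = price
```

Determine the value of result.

Step 1: Global price = 26.
Step 2: modify() creates local price = 64 (shadow, not modification).
Step 3: After modify() returns, global price is unchanged. result = 26

The answer is 26.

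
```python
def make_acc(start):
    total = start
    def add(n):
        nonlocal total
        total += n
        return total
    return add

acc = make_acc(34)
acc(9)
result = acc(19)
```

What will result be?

Step 1: make_acc(34) creates closure with total = 34.
Step 2: First acc(9): total = 34 + 9 = 43.
Step 3: Second acc(19): total = 43 + 19 = 62. result = 62

The answer is 62.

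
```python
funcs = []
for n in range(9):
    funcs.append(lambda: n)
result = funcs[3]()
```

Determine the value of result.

Step 1: The loop creates 9 lambdas, all referencing the same variable n.
Step 2: After the loop, n = 8 (final value).
Step 3: funcs[3]() looks up n at call time and finds 8. This is the late binding gotcha. result = 8

The answer is 8.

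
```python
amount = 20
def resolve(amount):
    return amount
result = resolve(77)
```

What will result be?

Step 1: Global amount = 20.
Step 2: resolve(77) takes parameter amount = 77, which shadows the global.
Step 3: result = 77

The answer is 77.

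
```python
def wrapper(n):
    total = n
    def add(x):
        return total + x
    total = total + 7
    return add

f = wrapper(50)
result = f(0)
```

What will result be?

Step 1: wrapper(50) sets total = 50, then total = 50 + 7 = 57.
Step 2: Closures capture by reference, so add sees total = 57.
Step 3: f(0) returns 57 + 0 = 57

The answer is 57.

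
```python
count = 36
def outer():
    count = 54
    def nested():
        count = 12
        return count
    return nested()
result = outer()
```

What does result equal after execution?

Step 1: Three scopes define count: global (36), outer (54), nested (12).
Step 2: nested() has its own local count = 12, which shadows both enclosing and global.
Step 3: result = 12 (local wins in LEGB)

The answer is 12.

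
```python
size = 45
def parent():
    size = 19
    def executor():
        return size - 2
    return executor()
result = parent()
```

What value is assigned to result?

Step 1: parent() shadows global size with size = 19.
Step 2: executor() finds size = 19 in enclosing scope, computes 19 - 2 = 17.
Step 3: result = 17

The answer is 17.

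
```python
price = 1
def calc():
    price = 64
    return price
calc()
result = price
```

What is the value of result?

Step 1: price = 1 globally.
Step 2: calc() creates a LOCAL price = 64 (no global keyword!).
Step 3: The global price is unchanged. result = 1

The answer is 1.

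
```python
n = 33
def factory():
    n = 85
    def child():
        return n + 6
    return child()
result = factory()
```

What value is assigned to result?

Step 1: factory() shadows global n with n = 85.
Step 2: child() finds n = 85 in enclosing scope, computes 85 + 6 = 91.
Step 3: result = 91

The answer is 91.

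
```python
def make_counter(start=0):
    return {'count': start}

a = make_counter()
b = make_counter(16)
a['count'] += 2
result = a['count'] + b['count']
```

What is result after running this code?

Step 1: make_counter() returns a new dict each call (immutable default 0).
Step 2: a = {'count': 0}, b = {'count': 16}.
Step 3: a['count'] += 2 = 2. result = 2 + 16 = 18

The answer is 18.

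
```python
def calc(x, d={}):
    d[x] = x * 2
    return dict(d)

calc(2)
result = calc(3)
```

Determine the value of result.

Step 1: Mutable default dict is shared across calls.
Step 2: First call adds 2: 4. Second call adds 3: 6.
Step 3: result = {2: 4, 3: 6}

The answer is {2: 4, 3: 6}.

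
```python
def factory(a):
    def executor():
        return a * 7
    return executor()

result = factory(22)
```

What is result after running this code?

Step 1: factory(22) binds parameter a = 22.
Step 2: executor() accesses a = 22 from enclosing scope.
Step 3: result = 22 * 7 = 154

The answer is 154.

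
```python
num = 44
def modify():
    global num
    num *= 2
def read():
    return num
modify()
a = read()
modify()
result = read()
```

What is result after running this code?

Step 1: num = 44.
Step 2: First modify(): num = 44 * 2 = 88.
Step 3: Second modify(): num = 88 * 2 = 176.
Step 4: read() returns 176

The answer is 176.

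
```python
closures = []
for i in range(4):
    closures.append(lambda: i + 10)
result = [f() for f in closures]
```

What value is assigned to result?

Step 1: All lambdas capture i by reference. After the loop, i = 3.
Step 2: Each call returns 3 + 10 = 13.
Step 3: result = [13, 13, 13, 13]

The answer is [13, 13, 13, 13].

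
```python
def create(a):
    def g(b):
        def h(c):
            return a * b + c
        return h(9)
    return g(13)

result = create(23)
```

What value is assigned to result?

Step 1: a = 23, b = 13, c = 9.
Step 2: h() computes a * b + c = 23 * 13 + 9 = 308.
Step 3: result = 308

The answer is 308.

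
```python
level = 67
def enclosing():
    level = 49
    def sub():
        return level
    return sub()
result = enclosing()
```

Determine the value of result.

Step 1: level = 67 globally, but enclosing() defines level = 49 locally.
Step 2: sub() looks up level. Not in local scope, so checks enclosing scope (enclosing) and finds level = 49.
Step 3: result = 49

The answer is 49.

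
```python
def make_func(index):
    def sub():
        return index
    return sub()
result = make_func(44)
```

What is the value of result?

Step 1: make_func(44) binds parameter index = 44.
Step 2: sub() looks up index in enclosing scope and finds the parameter index = 44.
Step 3: result = 44

The answer is 44.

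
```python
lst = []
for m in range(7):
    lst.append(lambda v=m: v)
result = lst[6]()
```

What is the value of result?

Step 1: Default argument v=m captures m's value at each iteration.
Step 2: lst[6] captured v = 6 when m was 6.
Step 3: result = 6

The answer is 6.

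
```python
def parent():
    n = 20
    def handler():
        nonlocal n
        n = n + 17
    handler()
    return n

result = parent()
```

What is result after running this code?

Step 1: parent() sets n = 20.
Step 2: handler() uses nonlocal to modify n in parent's scope: n = 20 + 17 = 37.
Step 3: parent() returns the modified n = 37

The answer is 37.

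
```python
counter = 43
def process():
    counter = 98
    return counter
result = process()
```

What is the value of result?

Step 1: Global counter = 43.
Step 2: process() creates local counter = 98, shadowing the global.
Step 3: Returns local counter = 98. result = 98

The answer is 98.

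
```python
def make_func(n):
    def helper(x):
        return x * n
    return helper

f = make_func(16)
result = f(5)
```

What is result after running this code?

Step 1: make_func(16) creates a closure capturing n = 16.
Step 2: f(5) computes 5 * 16 = 80.
Step 3: result = 80

The answer is 80.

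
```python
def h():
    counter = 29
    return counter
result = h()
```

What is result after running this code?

Step 1: h() defines counter = 29 in its local scope.
Step 2: return counter finds the local variable counter = 29.
Step 3: result = 29

The answer is 29.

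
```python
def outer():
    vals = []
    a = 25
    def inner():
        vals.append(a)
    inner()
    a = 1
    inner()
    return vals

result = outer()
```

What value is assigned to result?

Step 1: a = 25. inner() appends current a to vals.
Step 2: First inner(): appends 25. Then a = 1.
Step 3: Second inner(): appends 1 (closure sees updated a). result = [25, 1]

The answer is [25, 1].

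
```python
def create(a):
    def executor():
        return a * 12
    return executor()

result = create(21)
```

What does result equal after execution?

Step 1: create(21) binds parameter a = 21.
Step 2: executor() accesses a = 21 from enclosing scope.
Step 3: result = 21 * 12 = 252

The answer is 252.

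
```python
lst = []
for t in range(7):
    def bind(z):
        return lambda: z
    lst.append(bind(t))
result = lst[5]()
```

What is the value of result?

Step 1: bind(t) creates a new scope capturing z = t at call time.
Step 2: lst[5] = bind(5), so its lambda captures z = 5.
Step 3: result = 5 (closure factory fixes late binding)

The answer is 5.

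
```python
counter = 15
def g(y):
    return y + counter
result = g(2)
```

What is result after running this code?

Step 1: counter = 15 is defined globally.
Step 2: g(2) uses parameter y = 2 and looks up counter from global scope = 15.
Step 3: result = 2 + 15 = 17

The answer is 17.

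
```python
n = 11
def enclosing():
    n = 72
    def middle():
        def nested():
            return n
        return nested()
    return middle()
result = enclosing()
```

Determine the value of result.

Step 1: enclosing() defines n = 72. middle() and nested() have no local n.
Step 2: nested() checks local (none), enclosing middle() (none), enclosing enclosing() and finds n = 72.
Step 3: result = 72

The answer is 72.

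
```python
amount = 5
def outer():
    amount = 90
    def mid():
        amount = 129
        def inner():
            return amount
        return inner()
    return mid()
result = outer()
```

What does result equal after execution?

Step 1: Three levels of shadowing: global 5, outer 90, mid 129.
Step 2: inner() finds amount = 129 in enclosing mid() scope.
Step 3: result = 129

The answer is 129.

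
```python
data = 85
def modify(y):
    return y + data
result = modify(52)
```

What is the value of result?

Step 1: data = 85 is defined globally.
Step 2: modify(52) uses parameter y = 52 and looks up data from global scope = 85.
Step 3: result = 52 + 85 = 137

The answer is 137.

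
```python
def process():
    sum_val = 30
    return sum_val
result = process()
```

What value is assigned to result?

Step 1: process() defines sum_val = 30 in its local scope.
Step 2: return sum_val finds the local variable sum_val = 30.
Step 3: result = 30

The answer is 30.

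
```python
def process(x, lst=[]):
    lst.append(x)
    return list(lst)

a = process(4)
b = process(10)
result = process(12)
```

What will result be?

Step 1: Default list is shared. list() creates copies for return values.
Step 2: Internal list grows: [4] -> [4, 10] -> [4, 10, 12].
Step 3: result = [4, 10, 12]

The answer is [4, 10, 12].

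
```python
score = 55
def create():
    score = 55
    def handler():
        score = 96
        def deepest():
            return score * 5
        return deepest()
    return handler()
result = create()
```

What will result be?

Step 1: deepest() looks up score through LEGB: not local, finds score = 96 in enclosing handler().
Step 2: Returns 96 * 5 = 480.
Step 3: result = 480

The answer is 480.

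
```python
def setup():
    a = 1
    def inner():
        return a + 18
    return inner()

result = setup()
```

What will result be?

Step 1: setup() defines a = 1.
Step 2: inner() reads a = 1 from enclosing scope, returns 1 + 18 = 19.
Step 3: result = 19

The answer is 19.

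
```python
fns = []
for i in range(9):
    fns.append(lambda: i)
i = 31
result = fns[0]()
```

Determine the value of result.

Step 1: Lambdas capture the variable i by reference, not by value.
Step 2: After the loop, i is reassigned to 31.
Step 3: fns[0]() looks up the current i = 31. result = 31

The answer is 31.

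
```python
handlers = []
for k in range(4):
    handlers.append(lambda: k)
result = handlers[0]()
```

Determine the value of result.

Step 1: The loop creates 4 lambdas, all referencing the same variable k.
Step 2: After the loop, k = 3 (final value).
Step 3: handlers[0]() looks up k at call time and finds 3. This is the late binding gotcha. result = 3

The answer is 3.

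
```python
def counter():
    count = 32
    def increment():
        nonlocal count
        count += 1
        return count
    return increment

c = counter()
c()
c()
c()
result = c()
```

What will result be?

Step 1: counter() creates closure with count = 32.
Step 2: Each c() call increments count via nonlocal. After 4 calls: 32 + 4 = 36.
Step 3: result = 36

The answer is 36.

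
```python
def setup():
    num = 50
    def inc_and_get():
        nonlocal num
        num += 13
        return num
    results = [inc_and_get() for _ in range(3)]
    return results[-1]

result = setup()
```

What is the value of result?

Step 1: num = 50.
Step 2: Three calls to inc_and_get(), each adding 13.
Step 3: Last value = 50 + 13 * 3 = 89

The answer is 89.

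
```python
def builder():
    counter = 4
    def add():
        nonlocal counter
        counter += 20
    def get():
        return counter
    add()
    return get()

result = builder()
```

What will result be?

Step 1: counter = 4. add() modifies it via nonlocal, get() reads it.
Step 2: add() makes counter = 4 + 20 = 24.
Step 3: get() returns 24. result = 24

The answer is 24.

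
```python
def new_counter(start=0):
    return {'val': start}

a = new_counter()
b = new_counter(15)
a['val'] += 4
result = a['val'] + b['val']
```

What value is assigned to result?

Step 1: new_counter() returns a new dict each call (immutable default 0).
Step 2: a = {'val': 0}, b = {'val': 15}.
Step 3: a['val'] += 4 = 4. result = 4 + 15 = 19

The answer is 19.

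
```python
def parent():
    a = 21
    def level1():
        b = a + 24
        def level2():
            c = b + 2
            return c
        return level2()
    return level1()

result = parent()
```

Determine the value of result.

Step 1: a = 21. b = a + 24 = 45.
Step 2: c = b + 2 = 45 + 2 = 47.
Step 3: result = 47

The answer is 47.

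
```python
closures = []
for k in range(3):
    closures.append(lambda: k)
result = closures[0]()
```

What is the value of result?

Step 1: The loop creates 3 lambdas, all referencing the same variable k.
Step 2: After the loop, k = 2 (final value).
Step 3: closures[0]() looks up k at call time and finds 2. This is the late binding gotcha. result = 2

The answer is 2.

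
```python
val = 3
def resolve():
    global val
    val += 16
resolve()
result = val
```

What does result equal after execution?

Step 1: val = 3 globally.
Step 2: resolve() modifies global val: val += 16 = 19.
Step 3: result = 19

The answer is 19.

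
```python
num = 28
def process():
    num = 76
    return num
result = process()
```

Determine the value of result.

Step 1: Global num = 28.
Step 2: process() creates local num = 76, shadowing the global.
Step 3: Returns local num = 76. result = 76

The answer is 76.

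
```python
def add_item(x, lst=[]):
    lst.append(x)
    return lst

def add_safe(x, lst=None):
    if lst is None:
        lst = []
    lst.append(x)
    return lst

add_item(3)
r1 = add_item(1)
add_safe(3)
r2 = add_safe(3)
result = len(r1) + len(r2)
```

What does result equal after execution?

Step 1: add_item shares mutable default: after 2 calls, lst = [3, 1], len = 2.
Step 2: add_safe creates fresh list each time: r2 = [3], len = 1.
Step 3: result = 2 + 1 = 3

The answer is 3.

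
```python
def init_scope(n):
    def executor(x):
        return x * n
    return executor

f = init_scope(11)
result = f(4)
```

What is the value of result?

Step 1: init_scope(11) creates a closure capturing n = 11.
Step 2: f(4) computes 4 * 11 = 44.
Step 3: result = 44

The answer is 44.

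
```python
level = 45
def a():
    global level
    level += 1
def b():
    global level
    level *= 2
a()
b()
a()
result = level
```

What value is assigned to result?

Step 1: level = 45.
Step 2: a(): level = 45 + 1 = 46.
Step 3: b(): level = 46 * 2 = 92.
Step 4: a(): level = 92 + 1 = 93

The answer is 93.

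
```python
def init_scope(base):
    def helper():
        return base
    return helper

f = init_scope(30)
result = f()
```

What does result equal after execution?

Step 1: init_scope(30) creates closure capturing base = 30.
Step 2: f() returns the captured base = 30.
Step 3: result = 30

The answer is 30.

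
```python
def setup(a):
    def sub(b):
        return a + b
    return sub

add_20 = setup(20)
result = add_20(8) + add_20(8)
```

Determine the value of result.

Step 1: add_20 captures a = 20.
Step 2: add_20(8) = 20 + 8 = 28, called twice.
Step 3: result = 28 + 28 = 56

The answer is 56.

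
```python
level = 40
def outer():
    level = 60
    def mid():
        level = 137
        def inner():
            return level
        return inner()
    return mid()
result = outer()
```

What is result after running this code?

Step 1: Three levels of shadowing: global 40, outer 60, mid 137.
Step 2: inner() finds level = 137 in enclosing mid() scope.
Step 3: result = 137

The answer is 137.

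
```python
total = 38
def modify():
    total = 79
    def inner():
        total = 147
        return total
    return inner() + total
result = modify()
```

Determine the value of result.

Step 1: modify() has local total = 79. inner() has local total = 147.
Step 2: inner() returns its local total = 147.
Step 3: modify() returns 147 + its own total (79) = 226

The answer is 226.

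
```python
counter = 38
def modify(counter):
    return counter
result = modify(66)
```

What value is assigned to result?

Step 1: Global counter = 38.
Step 2: modify(66) takes parameter counter = 66, which shadows the global.
Step 3: result = 66

The answer is 66.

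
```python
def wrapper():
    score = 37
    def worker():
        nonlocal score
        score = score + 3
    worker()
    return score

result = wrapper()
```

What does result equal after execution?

Step 1: wrapper() sets score = 37.
Step 2: worker() uses nonlocal to modify score in wrapper's scope: score = 37 + 3 = 40.
Step 3: wrapper() returns the modified score = 40

The answer is 40.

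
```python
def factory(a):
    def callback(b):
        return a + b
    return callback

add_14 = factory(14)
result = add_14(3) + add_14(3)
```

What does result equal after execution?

Step 1: add_14 captures a = 14.
Step 2: add_14(3) = 14 + 3 = 17, called twice.
Step 3: result = 17 + 17 = 34

The answer is 34.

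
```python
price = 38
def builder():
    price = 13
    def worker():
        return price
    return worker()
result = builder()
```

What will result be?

Step 1: price = 38 globally, but builder() defines price = 13 locally.
Step 2: worker() looks up price. Not in local scope, so checks enclosing scope (builder) and finds price = 13.
Step 3: result = 13

The answer is 13.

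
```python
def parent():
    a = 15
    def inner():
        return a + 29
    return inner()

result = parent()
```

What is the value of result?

Step 1: parent() defines a = 15.
Step 2: inner() reads a = 15 from enclosing scope, returns 15 + 29 = 44.
Step 3: result = 44

The answer is 44.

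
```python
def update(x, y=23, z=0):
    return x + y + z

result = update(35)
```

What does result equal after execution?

Step 1: update(35) uses defaults y = 23, z = 0.
Step 2: Returns 35 + 23 + 0 = 58.
Step 3: result = 58

The answer is 58.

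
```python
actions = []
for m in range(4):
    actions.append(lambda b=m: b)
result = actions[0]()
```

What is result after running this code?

Step 1: Default argument b=m captures m's value at each iteration.
Step 2: actions[0] captured b = 0 when m was 0.
Step 3: result = 0

The answer is 0.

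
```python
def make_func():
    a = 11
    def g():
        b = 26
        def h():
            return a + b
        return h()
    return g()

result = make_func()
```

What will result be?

Step 1: make_func() defines a = 11. g() defines b = 26.
Step 2: h() accesses both from enclosing scopes: a = 11, b = 26.
Step 3: result = 11 + 26 = 37

The answer is 37.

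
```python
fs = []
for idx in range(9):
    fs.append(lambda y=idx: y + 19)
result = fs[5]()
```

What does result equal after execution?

Step 1: Default argument y=idx captures idx's value at definition time.
Step 2: fs[5] was defined when idx = 5, so y defaults to 5.
Step 3: result = 5 + 19 = 24 (default arg fixes the late binding issue)

The answer is 24.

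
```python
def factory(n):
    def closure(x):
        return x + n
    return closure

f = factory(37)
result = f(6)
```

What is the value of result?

Step 1: factory(37) creates a closure that captures n = 37.
Step 2: f(6) calls the closure with x = 6, returning 6 + 37 = 43.
Step 3: result = 43

The answer is 43.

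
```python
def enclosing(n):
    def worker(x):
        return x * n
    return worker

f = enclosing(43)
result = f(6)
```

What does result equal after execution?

Step 1: enclosing(43) creates a closure capturing n = 43.
Step 2: f(6) computes 6 * 43 = 258.
Step 3: result = 258

The answer is 258.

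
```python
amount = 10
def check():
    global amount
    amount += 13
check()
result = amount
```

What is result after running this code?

Step 1: amount = 10 globally.
Step 2: check() modifies global amount: amount += 13 = 23.
Step 3: result = 23

The answer is 23.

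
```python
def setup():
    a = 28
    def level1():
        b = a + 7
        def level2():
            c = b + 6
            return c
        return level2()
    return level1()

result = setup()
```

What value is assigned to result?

Step 1: a = 28. b = a + 7 = 35.
Step 2: c = b + 6 = 35 + 6 = 41.
Step 3: result = 41

The answer is 41.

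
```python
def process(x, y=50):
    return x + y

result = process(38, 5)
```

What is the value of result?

Step 1: process(38, 5) overrides default y with 5.
Step 2: Returns 38 + 5 = 43.
Step 3: result = 43

The answer is 43.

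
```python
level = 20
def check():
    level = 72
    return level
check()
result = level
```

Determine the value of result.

Step 1: Global level = 20.
Step 2: check() creates local level = 72 (shadow, not modification).
Step 3: After check() returns, global level is unchanged. result = 20

The answer is 20.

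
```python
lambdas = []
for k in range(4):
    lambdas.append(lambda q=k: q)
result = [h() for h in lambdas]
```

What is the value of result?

Step 1: Default arg q=k captures k at each iteration.
Step 2: Each lambda has its own default: 0, 1, ..., 3.
Step 3: result = [0, 1, 2, 3]

The answer is [0, 1, 2, 3].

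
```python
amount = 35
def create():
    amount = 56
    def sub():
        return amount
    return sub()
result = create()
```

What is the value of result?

Step 1: amount = 35 globally, but create() defines amount = 56 locally.
Step 2: sub() looks up amount. Not in local scope, so checks enclosing scope (create) and finds amount = 56.
Step 3: result = 56

The answer is 56.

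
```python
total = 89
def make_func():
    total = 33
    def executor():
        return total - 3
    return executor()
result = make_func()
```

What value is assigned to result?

Step 1: make_func() shadows global total with total = 33.
Step 2: executor() finds total = 33 in enclosing scope, computes 33 - 3 = 30.
Step 3: result = 30

The answer is 30.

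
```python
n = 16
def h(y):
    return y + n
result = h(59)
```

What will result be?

Step 1: n = 16 is defined globally.
Step 2: h(59) uses parameter y = 59 and looks up n from global scope = 16.
Step 3: result = 59 + 16 = 75

The answer is 75.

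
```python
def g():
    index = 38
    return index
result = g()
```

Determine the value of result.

Step 1: g() defines index = 38 in its local scope.
Step 2: return index finds the local variable index = 38.
Step 3: result = 38

The answer is 38.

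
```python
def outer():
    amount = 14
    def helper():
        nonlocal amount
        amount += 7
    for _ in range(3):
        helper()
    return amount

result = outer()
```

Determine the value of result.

Step 1: amount = 14.
Step 2: helper() is called 3 times in a loop, each adding 7 via nonlocal.
Step 3: amount = 14 + 7 * 3 = 35

The answer is 35.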